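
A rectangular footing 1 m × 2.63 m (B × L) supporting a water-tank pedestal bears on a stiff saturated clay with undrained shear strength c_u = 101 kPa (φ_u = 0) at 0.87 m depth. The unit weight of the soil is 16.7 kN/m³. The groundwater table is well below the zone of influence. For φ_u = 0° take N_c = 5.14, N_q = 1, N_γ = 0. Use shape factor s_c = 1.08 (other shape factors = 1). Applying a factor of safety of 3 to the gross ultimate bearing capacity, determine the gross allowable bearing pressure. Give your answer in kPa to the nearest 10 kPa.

Effective surcharge at the founding depth q = γ·D_f = 16.7 × 0.87 = 14.529 kPa.
q_ult = c·N_c·s_c + q·N_q
     = 101 × 5.14 × 1.08 + 14.529 × 1
     = 560.67 + 14.529 = 575.2 kPa.
q_all = q_ult / FS = 575.2 / 3 = 191.73 kPa.

q_all ≈ 190 kPa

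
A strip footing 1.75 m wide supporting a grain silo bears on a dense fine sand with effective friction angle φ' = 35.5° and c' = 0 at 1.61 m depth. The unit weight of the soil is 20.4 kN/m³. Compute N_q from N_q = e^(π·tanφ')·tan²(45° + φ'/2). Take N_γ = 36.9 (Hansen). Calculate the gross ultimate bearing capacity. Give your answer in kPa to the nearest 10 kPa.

q_ult ≈ 1820 kPa

tan35.5° = 0.7133, so N_q = e^(π×0.7133)·tan²(62.75°) = 9.402 × 3.77 = 35.44.
q = γ·D_f = 20.4 × 1.61 = 32.844 kPa.
q·N_q = 32.844 × 35.443 = 1164.1 kPa
0.5·γ·B·N_γ = 0.5 × 20.4 × 1.75 × 36.9 = 658.66 kPa
q_ult = 1164.1 + 658.66 = 1822.8 kPa.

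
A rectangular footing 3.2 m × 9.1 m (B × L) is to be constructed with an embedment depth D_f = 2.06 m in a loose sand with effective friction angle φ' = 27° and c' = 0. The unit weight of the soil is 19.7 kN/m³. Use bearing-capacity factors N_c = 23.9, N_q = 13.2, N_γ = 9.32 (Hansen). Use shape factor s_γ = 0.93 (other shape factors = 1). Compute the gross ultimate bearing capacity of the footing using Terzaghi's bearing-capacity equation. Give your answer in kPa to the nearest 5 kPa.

q_ult ≈ 810 kPa

q = γ·D_f = 19.7 × 2.06 = 40.582 kPa.
q·N_q = 40.582 × 13.2 = 535.68 kPa
0.5·γ·B·N_γ·s_γ = 0.5 × 19.7 × 3.2 × 9.32 × 0.93 = 273.2 kPa
q_ult = 535.68 + 273.2 = 808.89 kPa.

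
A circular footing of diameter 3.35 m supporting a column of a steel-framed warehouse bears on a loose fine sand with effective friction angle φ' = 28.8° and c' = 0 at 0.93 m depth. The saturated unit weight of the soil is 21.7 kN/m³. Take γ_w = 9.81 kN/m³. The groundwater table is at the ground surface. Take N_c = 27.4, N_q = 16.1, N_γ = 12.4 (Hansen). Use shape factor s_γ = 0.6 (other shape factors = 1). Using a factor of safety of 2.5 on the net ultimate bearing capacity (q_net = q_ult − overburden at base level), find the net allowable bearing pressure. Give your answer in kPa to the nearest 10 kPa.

q_all(net) ≈ 130 kPa

γ' = 21.7 − 9.81 = 11.89 kN/m³ (submerged throughout). q = 11.89 × 0.93 = 11.058 kPa; the same γ' applies in the ½γBN_γ term.
q·N_q = 11.058 × 16.1 = 178.03 kPa
0.5·γ·B·N_γ·s_γ = 0.5 × 11.89 × 3.35 × 12.4 × 0.6 = 148.17 kPa
q_ult = 178.03 + 148.17 = 326.2 kPa.
q_net = 326.2 − 11.058 = 315.14 kPa.
q_all(net) = 315.14 / 2.5 = 126.06 kPa.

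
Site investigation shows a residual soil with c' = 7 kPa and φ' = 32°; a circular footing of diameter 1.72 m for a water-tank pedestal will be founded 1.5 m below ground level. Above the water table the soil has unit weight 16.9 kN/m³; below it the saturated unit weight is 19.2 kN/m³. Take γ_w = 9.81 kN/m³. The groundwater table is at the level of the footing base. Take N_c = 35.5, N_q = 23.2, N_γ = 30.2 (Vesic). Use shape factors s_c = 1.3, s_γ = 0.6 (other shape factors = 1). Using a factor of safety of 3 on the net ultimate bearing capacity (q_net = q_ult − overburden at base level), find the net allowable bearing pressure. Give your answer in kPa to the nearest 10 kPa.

q_all(net) ≈ 340 kPa

q = γ·D_f = 16.9 × 1.5 = 25.35 kPa.
For the ½γBN_γ term take γ' = 19.2 − 9.81 = 9.39 kN/m³ (soil below base is submerged).
c·N_c·s_c = 7 × 35.5 × 1.3 = 323.05 kPa
q·N_q = 25.35 × 23.2 = 588.12 kPa
0.5·γ·B·N_γ·s_γ = 0.5 × 9.39 × 1.72 × 30.2 × 0.6 = 146.33 kPa
q_ult = 323.05 + 588.12 + 146.33 = 1057.5 kPa.
q_net = 1057.5 − 25.35 = 1032.1 kPa.
q_all(net) = 1032.1 / 3 = 344.05 kPa.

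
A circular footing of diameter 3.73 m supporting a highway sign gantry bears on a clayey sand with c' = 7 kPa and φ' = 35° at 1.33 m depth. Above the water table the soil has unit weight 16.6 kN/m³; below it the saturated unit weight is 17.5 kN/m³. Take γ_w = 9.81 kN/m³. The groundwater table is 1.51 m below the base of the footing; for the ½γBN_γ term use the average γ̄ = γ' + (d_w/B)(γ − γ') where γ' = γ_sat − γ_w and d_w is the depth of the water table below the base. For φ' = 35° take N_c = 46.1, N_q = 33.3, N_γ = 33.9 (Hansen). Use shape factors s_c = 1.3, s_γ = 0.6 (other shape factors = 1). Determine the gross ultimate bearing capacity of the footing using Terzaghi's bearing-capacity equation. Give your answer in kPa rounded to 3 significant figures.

Effective surcharge at the founding depth q = γ·D_f = 16.6 × 1.33 = 22.078 kPa.
With d_w = 1.51 m < B, γ̄ = 7.69 + (1.51/3.73) × (16.6 − 7.69) = 11.297 kN/m³.
q_ult = c·N_c·s_c + q·N_q + 0.5·γ·B·N_γ·s_γ
     = 7 × 46.1 × 1.3 + 22.078 × 33.3 + 0.5 × 11.297 × 3.73 × 33.9 × 0.6
     = 419.51 + 735.2 + 428.54 = 1583.2 kPa.

q_ult ≈ 1580 kPa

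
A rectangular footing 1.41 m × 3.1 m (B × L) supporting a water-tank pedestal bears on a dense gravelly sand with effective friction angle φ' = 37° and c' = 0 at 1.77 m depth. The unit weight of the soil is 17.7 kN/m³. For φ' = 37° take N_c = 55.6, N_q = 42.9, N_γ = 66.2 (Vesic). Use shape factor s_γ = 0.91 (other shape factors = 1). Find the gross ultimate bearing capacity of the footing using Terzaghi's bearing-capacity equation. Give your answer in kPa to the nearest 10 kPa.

Overburden at base level: q = 17.7 × 1.77 = 31.329 kPa.
Surcharge term q·N_q = 31.329 × 42.9 = 1344 kPa; self-weight term 0.5·γ·B·N_γ·s_γ = 0.5 × 17.7 × 1.41 × 66.2 × 0.91 = 751.73 kPa.
q_ult = 1344 + 751.73 = 2095.7 kPa.

q_ult ≈ 2100 kPa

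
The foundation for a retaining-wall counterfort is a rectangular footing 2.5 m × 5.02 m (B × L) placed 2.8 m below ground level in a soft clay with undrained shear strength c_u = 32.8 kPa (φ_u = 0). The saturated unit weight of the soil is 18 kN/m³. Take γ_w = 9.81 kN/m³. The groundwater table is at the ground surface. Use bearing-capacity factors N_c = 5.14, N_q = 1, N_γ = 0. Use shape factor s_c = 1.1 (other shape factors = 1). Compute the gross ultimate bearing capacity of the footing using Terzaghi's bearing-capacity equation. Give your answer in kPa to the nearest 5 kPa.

Water table at ground surface, so effective unit weight γ' = 18 − 9.81 = 8.19 kN/m³ is used throughout; overburden q = 8.19 × 2.8 = 22.932 kPa.
Cohesion term c·N_c·s_c = 32.8 × 5.14 × 1.1 = 185.45 kPa; surcharge term q·N_q = 22.932 × 1 = 22.932 kPa.
q_ult = 185.45 + 22.932 = 208.38 kPa.

q_ult ≈ 210 kPa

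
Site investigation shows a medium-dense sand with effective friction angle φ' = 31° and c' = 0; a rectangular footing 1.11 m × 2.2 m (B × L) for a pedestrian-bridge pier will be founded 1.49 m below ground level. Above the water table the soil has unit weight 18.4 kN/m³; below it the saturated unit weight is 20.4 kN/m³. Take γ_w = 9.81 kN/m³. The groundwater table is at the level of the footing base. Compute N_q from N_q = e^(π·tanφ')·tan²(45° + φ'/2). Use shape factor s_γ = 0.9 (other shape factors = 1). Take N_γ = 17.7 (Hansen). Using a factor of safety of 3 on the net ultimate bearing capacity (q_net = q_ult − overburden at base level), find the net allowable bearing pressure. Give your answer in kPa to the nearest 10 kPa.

N_q = e^(π·tan31°)·tan²(60.5°) = 20.63.
q = γ·D_f = 18.4 × 1.49 = 27.416 kPa.
For the ½γBN_γ term take γ' = 20.4 − 9.81 = 10.59 kN/m³ (soil below base is submerged).
q·N_q = 27.416 × 20.631 = 565.61 kPa
0.5·γ·B·N_γ·s_γ = 0.5 × 10.59 × 1.11 × 17.7 × 0.9 = 93.628 kPa
q_ult = 565.61 + 93.628 = 659.24 kPa.
q_net = 659.24 − 27.416 = 631.83 kPa.
q_all(net) = 631.83 / 3 = 210.61 kPa.

q_all(net) ≈ 210 kPa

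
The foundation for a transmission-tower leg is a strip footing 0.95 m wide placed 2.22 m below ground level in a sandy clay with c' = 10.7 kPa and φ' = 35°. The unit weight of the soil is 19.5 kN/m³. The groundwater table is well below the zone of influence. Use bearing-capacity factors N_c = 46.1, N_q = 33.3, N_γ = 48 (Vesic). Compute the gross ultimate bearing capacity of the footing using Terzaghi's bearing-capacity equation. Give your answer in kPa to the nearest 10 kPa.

Overburden at base level: q = 19.5 × 2.22 = 43.29 kPa.
Cohesion term c·N_c = 10.7 × 46.1 = 493.27 kPa; surcharge term q·N_q = 43.29 × 33.3 = 1441.6 kPa; self-weight term 0.5·γ·B·N_γ = 0.5 × 19.5 × 0.95 × 48 = 444.6 kPa.
q_ult = 493.27 + 1441.6 + 444.6 = 2379.4 kPa.

q_ult ≈ 2380 kPa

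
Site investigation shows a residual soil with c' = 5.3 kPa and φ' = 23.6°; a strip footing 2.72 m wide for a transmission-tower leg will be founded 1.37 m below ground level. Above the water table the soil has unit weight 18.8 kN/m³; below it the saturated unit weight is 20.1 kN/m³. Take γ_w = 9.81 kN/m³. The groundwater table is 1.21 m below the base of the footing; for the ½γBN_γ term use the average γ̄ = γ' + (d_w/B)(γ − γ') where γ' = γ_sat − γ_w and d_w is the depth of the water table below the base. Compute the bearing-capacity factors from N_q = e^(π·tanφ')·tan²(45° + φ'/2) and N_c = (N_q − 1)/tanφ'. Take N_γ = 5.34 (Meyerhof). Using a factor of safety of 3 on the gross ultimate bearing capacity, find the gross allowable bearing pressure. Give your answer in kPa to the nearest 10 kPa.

N_q = e^(π·tan23.6°)·tan²(56.8°) = 9.21; N_c = (N_q − 1)/tanφ' = 18.8.
q = γ·D_f = 18.8 × 1.37 = 25.756 kPa.
γ' = 10.29 kN/m³; averaging over the depth B below the base, γ̄ = γ' + (d_w/B)(γ − γ') = 14.076 kN/m³.
c·N_c = 5.3 × 18.8 = 99.638 kPa
q·N_q = 25.756 × 9.2134 = 237.3 kPa
0.5·γ·B·N_γ = 0.5 × 14.076 × 2.72 × 5.34 = 102.22 kPa
q_ult = 99.638 + 237.3 + 102.22 = 439.16 kPa.
q_all = 439.16 / 3 = 146.39 kPa.

q_all ≈ 150 kPa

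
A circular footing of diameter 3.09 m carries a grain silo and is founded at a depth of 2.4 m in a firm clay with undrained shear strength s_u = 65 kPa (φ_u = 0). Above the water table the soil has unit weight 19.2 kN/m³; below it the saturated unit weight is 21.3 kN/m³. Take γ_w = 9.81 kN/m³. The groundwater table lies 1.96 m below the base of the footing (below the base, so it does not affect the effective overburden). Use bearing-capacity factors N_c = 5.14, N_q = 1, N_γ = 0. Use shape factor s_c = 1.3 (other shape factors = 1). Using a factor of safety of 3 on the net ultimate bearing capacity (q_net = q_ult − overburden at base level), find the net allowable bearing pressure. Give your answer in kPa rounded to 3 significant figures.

q_all(net) ≈ 145 kPa

q = γ·D_f = 19.2 × 2.4 = 46.08 kPa.
c·N_c·s_c = 65 × 5.14 × 1.3 = 434.33 kPa
q·N_q = 46.08 × 1 = 46.08 kPa
q_ult = 434.33 + 46.08 = 480.41 kPa.
q_net = 480.41 − 46.08 = 434.33 kPa.
q_all(net) = 434.33 / 3 = 144.78 kPa.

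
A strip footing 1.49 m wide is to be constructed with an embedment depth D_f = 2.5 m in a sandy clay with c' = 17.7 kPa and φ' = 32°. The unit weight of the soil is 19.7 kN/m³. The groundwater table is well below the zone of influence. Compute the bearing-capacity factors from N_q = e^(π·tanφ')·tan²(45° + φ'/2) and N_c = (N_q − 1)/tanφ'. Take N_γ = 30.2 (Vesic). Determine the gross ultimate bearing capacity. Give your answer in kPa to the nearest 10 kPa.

q_ult ≈ 2210 kPa

tan32° = 0.6249, so N_q = e^(π×0.6249)·tan²(61°) = 7.121 × 3.255 = 23.18.
N_c = (23.18 − 1)/tan32° = 35.49.
Overburden at base level: q = 19.7 × 2.5 = 49.25 kPa.
Cohesion term c·N_c = 17.7 × 35.49 = 628.18 kPa; surcharge term q·N_q = 49.25 × 23.177 = 1141.5 kPa; self-weight term 0.5·γ·B·N_γ = 0.5 × 19.7 × 1.49 × 30.2 = 443.23 kPa.
q_ult = 628.18 + 1141.5 + 443.23 = 2212.9 kPa.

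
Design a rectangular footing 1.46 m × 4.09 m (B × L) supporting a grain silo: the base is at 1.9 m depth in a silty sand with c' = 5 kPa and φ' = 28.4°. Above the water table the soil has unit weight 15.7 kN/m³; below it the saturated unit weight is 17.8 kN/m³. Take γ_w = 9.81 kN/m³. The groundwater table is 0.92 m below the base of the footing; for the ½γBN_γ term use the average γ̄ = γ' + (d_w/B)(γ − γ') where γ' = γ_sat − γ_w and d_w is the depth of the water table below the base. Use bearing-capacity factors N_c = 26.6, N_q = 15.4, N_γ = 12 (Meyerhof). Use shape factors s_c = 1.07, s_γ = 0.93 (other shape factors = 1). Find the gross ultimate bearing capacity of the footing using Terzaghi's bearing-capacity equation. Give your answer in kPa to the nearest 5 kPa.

Overburden at base level: q = 15.7 × 1.9 = 29.83 kPa.
The water table is 0.92 m below the base (< B = 1.46 m), so the ½γBN_γ term uses γ̄ = γ' + (d_w/B)(γ − γ') = 7.99 + (0.92/1.46)(15.7 − 7.99) = 12.848 kN/m³.
Cohesion term c·N_c·s_c = 5 × 26.6 × 1.07 = 142.31 kPa; surcharge term q·N_q = 29.83 × 15.4 = 459.38 kPa; self-weight term 0.5·γ·B·N_γ·s_γ = 0.5 × 12.848 × 1.46 × 12 × 0.93 = 104.67 kPa.
q_ult = 142.31 + 459.38 + 104.67 = 706.36 kPa.

q_ult ≈ 705 kPa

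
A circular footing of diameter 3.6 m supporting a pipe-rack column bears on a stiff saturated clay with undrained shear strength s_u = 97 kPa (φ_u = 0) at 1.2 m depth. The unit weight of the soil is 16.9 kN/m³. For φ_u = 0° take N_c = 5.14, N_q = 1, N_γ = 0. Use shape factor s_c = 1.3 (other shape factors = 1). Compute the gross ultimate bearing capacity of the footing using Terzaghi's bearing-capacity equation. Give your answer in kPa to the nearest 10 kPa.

Effective surcharge at the founding depth q = γ·D_f = 16.9 × 1.2 = 20.28 kPa.
q_ult = c·N_c·s_c + q·N_q
     = 97 × 5.14 × 1.3 + 20.28 × 1
     = 648.15 + 20.28 = 668.43 kPa.

q_ult ≈ 670 kPa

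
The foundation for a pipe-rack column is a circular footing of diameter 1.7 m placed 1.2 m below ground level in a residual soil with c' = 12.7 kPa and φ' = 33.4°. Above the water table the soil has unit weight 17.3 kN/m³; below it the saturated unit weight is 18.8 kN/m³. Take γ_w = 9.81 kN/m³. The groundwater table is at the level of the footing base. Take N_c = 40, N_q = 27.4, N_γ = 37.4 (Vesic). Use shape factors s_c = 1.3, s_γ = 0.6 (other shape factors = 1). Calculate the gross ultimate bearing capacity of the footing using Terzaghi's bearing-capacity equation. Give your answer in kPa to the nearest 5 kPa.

Effective surcharge at the founding depth q = γ·D_f = 17.3 × 1.2 = 20.76 kPa.
The water table coincides with the base, so in the self-weight term γ → γ' = 8.99 kN/m³.
q_ult = c·N_c·s_c + q·N_q + 0.5·γ·B·N_γ·s_γ
     = 12.7 × 40 × 1.3 + 20.76 × 27.4 + 0.5 × 8.99 × 1.7 × 37.4 × 0.6
     = 660.4 + 568.82 + 171.48 = 1400.7 kPa.

q_ult ≈ 1400 kPa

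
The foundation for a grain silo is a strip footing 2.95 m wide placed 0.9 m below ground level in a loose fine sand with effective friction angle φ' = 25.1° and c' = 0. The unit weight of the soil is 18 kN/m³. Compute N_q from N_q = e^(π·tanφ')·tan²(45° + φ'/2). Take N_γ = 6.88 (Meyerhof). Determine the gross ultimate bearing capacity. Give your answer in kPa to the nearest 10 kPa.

q_ult ≈ 360 kPa

tan25.1° = 0.4684, so N_q = e^(π×0.4684)·tan²(57.55°) = 4.356 × 2.473 = 10.78.
Effective surcharge at the founding depth q = γ·D_f = 18 × 0.9 = 16.2 kPa.
q_ult = q·N_q + 0.5·γ·B·N_γ
     = 16.2 × 10.775 + 0.5 × 18 × 2.95 × 6.88
     = 174.56 + 182.66 = 357.22 kPa.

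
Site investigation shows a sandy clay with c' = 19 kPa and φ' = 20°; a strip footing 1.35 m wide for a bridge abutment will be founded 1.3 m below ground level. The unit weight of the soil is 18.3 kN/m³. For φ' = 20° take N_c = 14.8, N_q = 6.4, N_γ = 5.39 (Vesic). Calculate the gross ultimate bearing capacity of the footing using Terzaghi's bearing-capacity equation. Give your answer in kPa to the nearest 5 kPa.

q_ult ≈ 500 kPa

q = γ·D_f = 18.3 × 1.3 = 23.79 kPa.
c·N_c = 19 × 14.8 = 281.2 kPa
q·N_q = 23.79 × 6.4 = 152.26 kPa
0.5·γ·B·N_γ = 0.5 × 18.3 × 1.35 × 5.39 = 66.58 kPa
q_ult = 281.2 + 152.26 + 66.58 = 500.04 kPa.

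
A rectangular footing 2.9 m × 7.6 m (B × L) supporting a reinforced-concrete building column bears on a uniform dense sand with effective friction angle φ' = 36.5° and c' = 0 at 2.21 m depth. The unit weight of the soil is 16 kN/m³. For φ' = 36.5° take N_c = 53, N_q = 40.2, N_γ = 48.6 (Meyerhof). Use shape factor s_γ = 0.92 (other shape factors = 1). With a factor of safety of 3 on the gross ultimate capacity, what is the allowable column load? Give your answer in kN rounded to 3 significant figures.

Overburden at base level: q = 16 × 2.21 = 35.36 kPa.
Surcharge term q·N_q = 35.36 × 40.2 = 1421.5 kPa; self-weight term 0.5·γ·B·N_γ·s_γ = 0.5 × 16 × 2.9 × 48.6 × 0.92 = 1037.3 kPa.
q_ult = 1421.5 + 1037.3 = 2458.8 kPa.
Gross allowable pressure q_all = 2458.8 / 3 = 819.6 kPa.
Footing area = 22.04 m², so allowable column load = 819.6 × 22.04 = 18064 kN.

P_all ≈ 18100 kN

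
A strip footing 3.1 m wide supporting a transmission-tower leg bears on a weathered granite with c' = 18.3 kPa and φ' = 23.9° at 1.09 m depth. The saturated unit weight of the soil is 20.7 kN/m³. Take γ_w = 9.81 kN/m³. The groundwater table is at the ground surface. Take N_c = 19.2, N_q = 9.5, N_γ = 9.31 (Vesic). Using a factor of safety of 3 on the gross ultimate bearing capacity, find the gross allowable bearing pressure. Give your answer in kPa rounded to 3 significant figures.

With the water table at the surface the whole profile is submerged: γ' = 20.7 − 9.81 = 10.89 kN/m³, so q = γ'·D_f = 11.87 kPa; the same γ' applies in the ½γBN_γ term.
q_ult = c·N_c + q·N_q + 0.5·γ·B·N_γ
     = 18.3 × 19.2 + 11.87 × 9.5 + 0.5 × 10.89 × 3.1 × 9.31
     = 351.36 + 112.77 + 157.15 = 621.27 kPa.
q_all = 621.27 / 3 = 207.09 kPa.

q_all ≈ 207 kPa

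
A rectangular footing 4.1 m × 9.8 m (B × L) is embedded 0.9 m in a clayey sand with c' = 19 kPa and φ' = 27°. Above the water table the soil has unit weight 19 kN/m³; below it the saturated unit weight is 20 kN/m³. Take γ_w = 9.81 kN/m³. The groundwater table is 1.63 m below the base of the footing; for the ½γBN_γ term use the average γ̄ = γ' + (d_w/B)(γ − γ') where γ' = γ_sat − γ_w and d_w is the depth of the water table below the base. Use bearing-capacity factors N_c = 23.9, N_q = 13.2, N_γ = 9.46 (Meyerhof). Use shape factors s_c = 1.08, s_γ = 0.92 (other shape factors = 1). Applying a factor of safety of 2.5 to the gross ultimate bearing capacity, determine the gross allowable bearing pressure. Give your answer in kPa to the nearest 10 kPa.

q_all ≈ 380 kPa

Effective surcharge at the founding depth q = γ·D_f = 19 × 0.9 = 17.1 kPa.
With d_w = 1.63 m < B, γ̄ = 10.19 + (1.63/4.1) × (19 − 10.19) = 13.693 kN/m³.
q_ult = c·N_c·s_c + q·N_q + 0.5·γ·B·N_γ·s_γ
     = 19 × 23.9 × 1.08 + 17.1 × 13.2 + 0.5 × 13.693 × 4.1 × 9.46 × 0.92
     = 490.43 + 225.72 + 244.3 = 960.44 kPa.
q_all = q_ult / FS = 960.44 / 2.5 = 384.18 kPa.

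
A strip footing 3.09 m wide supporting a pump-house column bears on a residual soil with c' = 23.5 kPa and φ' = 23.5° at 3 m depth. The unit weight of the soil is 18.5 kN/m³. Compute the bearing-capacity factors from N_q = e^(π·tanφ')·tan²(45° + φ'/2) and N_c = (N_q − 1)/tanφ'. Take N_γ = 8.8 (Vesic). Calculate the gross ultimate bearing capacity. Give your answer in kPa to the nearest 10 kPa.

tan23.5° = 0.4348, so N_q = e^(π×0.4348)·tan²(56.75°) = 3.92 × 2.326 = 9.12.
N_c = (9.12 − 1)/tan23.5° = 18.67.
Overburden at base level: q = 18.5 × 3 = 55.5 kPa.
Cohesion term c·N_c = 23.5 × 18.672 = 438.78 kPa; surcharge term q·N_q = 55.5 × 9.1187 = 506.09 kPa; self-weight term 0.5·γ·B·N_γ = 0.5 × 18.5 × 3.09 × 8.8 = 251.53 kPa.
q_ult = 438.78 + 506.09 + 251.53 = 1196.4 kPa.

q_ult ≈ 1200 kPa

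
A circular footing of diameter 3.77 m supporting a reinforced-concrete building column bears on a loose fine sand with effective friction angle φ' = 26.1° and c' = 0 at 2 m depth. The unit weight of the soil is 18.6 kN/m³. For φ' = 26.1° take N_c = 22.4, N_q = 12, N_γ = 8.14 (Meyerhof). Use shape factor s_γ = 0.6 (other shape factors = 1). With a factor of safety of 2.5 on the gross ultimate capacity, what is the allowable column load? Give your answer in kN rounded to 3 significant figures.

Effective surcharge at the founding depth q = γ·D_f = 18.6 × 2 = 37.2 kPa.
q_ult = q·N_q + 0.5·γ·B·N_γ·s_γ
     = 37.2 × 12 + 0.5 × 18.6 × 3.77 × 8.14 × 0.6
     = 446.4 + 171.24 = 617.64 kPa.
Gross allowable pressure q_all = 617.64 / 2.5 = 247.06 kPa.
Footing area = 11.1628 m², so allowable column load = 247.06 × 11.1628 = 2757.8 kN.

P_all ≈ 2760 kN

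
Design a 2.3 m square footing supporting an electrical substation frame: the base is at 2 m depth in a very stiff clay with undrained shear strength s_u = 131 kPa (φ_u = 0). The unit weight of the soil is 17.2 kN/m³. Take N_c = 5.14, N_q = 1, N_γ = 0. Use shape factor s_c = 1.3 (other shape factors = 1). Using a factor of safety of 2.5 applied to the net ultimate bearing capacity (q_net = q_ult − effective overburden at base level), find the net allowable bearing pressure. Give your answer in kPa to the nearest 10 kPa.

q_all(net) ≈ 350 kPa

Effective surcharge at the founding depth q = γ·D_f = 17.2 × 2 = 34.4 kPa.
q_ult = c·N_c·s_c + q·N_q
     = 131 × 5.14 × 1.3 + 34.4 × 1
     = 875.34 + 34.4 = 909.74 kPa.
Net ultimate: q_net = 909.74 − 34.4 = 875.34 kPa.
q_all(net) = 875.34 / 2.5 = 350.14 kPa.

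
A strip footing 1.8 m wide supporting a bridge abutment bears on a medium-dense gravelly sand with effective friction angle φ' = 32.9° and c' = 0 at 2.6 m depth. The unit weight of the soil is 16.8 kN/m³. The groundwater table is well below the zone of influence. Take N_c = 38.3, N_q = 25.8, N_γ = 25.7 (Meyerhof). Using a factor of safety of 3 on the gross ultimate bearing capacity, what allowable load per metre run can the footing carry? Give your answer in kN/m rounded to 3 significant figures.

Effective surcharge at the founding depth q = γ·D_f = 16.8 × 2.6 = 43.68 kPa.
q_ult = q·N_q + 0.5·γ·B·N_γ
     = 43.68 × 25.8 + 0.5 × 16.8 × 1.8 × 25.7
     = 1126.9 + 388.58 = 1515.5 kPa.
Gross allowable pressure q_all = 1515.5 / 3 = 505.18 kPa.
Allowable wall load = q_all × B = 505.18 × 1.8 = 909.32 kN per metre run.

≈ 909 kN/m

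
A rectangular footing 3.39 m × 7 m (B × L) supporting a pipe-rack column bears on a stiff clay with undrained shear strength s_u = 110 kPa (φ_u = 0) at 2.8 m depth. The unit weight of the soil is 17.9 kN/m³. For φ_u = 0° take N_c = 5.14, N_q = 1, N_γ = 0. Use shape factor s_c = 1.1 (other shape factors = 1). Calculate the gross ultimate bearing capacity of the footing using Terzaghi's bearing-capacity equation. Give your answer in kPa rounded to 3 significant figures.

q_ult ≈ 672 kPa

Effective surcharge at the founding depth q = γ·D_f = 17.9 × 2.8 = 50.12 kPa.
q_ult = c·N_c·s_c + q·N_q
     = 110 × 5.14 × 1.1 + 50.12 × 1
     = 621.94 + 50.12 = 672.06 kPa.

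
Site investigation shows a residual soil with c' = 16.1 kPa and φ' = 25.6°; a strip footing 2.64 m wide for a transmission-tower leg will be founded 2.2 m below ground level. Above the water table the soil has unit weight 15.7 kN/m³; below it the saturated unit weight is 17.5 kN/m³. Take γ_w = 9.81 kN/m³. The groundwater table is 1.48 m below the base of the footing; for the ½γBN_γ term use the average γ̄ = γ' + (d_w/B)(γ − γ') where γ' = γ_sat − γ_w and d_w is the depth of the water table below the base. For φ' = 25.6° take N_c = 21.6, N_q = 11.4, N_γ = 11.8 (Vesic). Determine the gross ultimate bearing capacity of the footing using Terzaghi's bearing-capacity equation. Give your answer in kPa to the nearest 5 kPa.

Overburden at base level: q = 15.7 × 2.2 = 34.54 kPa.
The water table is 1.48 m below the base (< B = 2.64 m), so the ½γBN_γ term uses γ̄ = γ' + (d_w/B)(γ − γ') = 7.69 + (1.48/2.64)(15.7 − 7.69) = 12.18 kN/m³.
Cohesion term c·N_c = 16.1 × 21.6 = 347.76 kPa; surcharge term q·N_q = 34.54 × 11.4 = 393.76 kPa; self-weight term 0.5·γ·B·N_γ = 0.5 × 12.18 × 2.64 × 11.8 = 189.72 kPa.
q_ult = 347.76 + 393.76 + 189.72 = 931.24 kPa.

q_ult ≈ 930 kPa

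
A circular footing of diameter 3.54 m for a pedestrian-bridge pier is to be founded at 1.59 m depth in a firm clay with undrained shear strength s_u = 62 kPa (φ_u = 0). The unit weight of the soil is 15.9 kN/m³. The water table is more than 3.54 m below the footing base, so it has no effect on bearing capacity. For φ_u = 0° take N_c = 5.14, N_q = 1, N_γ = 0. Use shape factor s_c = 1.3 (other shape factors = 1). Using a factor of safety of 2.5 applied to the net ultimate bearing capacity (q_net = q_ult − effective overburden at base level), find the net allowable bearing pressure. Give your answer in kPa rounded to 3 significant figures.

Overburden at base level: q = 15.9 × 1.59 = 25.281 kPa.
Cohesion term c·N_c·s_c = 62 × 5.14 × 1.3 = 414.28 kPa; surcharge term q·N_q = 25.281 × 1 = 25.281 kPa.
q_ult = 414.28 + 25.281 = 439.57 kPa.
Net ultimate: q_net = 439.57 − 25.281 = 414.28 kPa.
q_all(net) = 414.28 / 2.5 = 165.71 kPa.

q_all(net) ≈ 166 kPa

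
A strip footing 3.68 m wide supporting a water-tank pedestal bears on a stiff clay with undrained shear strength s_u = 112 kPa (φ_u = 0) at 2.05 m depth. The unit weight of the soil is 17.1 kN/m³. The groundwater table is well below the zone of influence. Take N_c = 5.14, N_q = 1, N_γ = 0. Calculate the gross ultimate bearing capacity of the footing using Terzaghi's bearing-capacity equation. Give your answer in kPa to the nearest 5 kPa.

q_ult ≈ 610 kPa

q = γ·D_f = 17.1 × 2.05 = 35.055 kPa.
c·N_c = 112 × 5.14 = 575.68 kPa
q·N_q = 35.055 × 1 = 35.055 kPa
q_ult = 575.68 + 35.055 = 610.73 kPa.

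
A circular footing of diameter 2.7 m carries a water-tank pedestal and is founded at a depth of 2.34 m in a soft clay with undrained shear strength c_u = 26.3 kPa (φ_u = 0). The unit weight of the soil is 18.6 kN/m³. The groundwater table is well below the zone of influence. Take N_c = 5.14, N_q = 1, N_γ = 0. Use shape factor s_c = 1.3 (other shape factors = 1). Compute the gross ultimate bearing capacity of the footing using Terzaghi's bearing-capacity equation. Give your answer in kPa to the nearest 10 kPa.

q = γ·D_f = 18.6 × 2.34 = 43.524 kPa.
c·N_c·s_c = 26.3 × 5.14 × 1.3 = 175.74 kPa
q·N_q = 43.524 × 1 = 43.524 kPa
q_ult = 175.74 + 43.524 = 219.26 kPa.

q_ult ≈ 220 kPa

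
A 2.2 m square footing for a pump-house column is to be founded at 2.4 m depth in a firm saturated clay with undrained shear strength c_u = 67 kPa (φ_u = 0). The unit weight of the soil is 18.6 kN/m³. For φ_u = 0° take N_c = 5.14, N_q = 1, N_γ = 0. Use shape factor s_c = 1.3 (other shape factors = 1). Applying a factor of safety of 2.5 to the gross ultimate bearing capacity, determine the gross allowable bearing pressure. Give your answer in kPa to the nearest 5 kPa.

q_all ≈ 195 kPa

Overburden at base level: q = 18.6 × 2.4 = 44.64 kPa.
Cohesion term c·N_c·s_c = 67 × 5.14 × 1.3 = 447.69 kPa; surcharge term q·N_q = 44.64 × 1 = 44.64 kPa.
q_ult = 447.69 + 44.64 = 492.33 kPa.
q_all = q_ult / FS = 492.33 / 2.5 = 196.93 kPa.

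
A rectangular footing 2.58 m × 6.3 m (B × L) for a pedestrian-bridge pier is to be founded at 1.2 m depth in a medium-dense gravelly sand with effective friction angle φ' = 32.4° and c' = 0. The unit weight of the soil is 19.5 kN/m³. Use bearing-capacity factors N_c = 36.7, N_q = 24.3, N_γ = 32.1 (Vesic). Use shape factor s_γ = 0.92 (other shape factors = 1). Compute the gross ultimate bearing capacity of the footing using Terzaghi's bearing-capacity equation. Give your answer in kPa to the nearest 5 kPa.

q_ult ≈ 1310 kPa

Effective surcharge at the founding depth q = γ·D_f = 19.5 × 1.2 = 23.4 kPa.
q_ult = q·N_q + 0.5·γ·B·N_γ·s_γ
     = 23.4 × 24.3 + 0.5 × 19.5 × 2.58 × 32.1 × 0.92
     = 568.62 + 742.88 = 1311.5 kPa.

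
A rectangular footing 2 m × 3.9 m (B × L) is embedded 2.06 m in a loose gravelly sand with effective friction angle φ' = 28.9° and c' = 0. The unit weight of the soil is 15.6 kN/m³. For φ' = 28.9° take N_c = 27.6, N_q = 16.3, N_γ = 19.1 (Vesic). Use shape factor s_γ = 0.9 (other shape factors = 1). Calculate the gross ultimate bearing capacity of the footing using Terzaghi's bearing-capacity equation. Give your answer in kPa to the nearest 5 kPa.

q_ult ≈ 790 kPa

Effective surcharge at the founding depth q = γ·D_f = 15.6 × 2.06 = 32.136 kPa.
q_ult = q·N_q + 0.5·γ·B·N_γ·s_γ
     = 32.136 × 16.3 + 0.5 × 15.6 × 2 × 19.1 × 0.9
     = 523.82 + 268.16 = 791.98 kPa.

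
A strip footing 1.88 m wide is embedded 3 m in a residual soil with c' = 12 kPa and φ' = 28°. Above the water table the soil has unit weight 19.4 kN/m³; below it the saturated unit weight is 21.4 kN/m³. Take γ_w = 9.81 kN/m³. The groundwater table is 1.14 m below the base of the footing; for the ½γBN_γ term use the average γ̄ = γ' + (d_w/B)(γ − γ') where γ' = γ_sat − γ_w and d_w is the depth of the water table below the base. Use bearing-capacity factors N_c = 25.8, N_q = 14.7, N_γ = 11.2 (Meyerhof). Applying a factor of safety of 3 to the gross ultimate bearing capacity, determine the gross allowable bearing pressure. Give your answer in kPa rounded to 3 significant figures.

q = γ·D_f = 19.4 × 3 = 58.2 kPa.
γ' = 11.59 kN/m³; averaging over the depth B below the base, γ̄ = γ' + (d_w/B)(γ − γ') = 16.326 kN/m³.
c·N_c = 12 × 25.8 = 309.6 kPa
q·N_q = 58.2 × 14.7 = 855.54 kPa
0.5·γ·B·N_γ = 0.5 × 16.326 × 1.88 × 11.2 = 171.88 kPa
q_ult = 309.6 + 855.54 + 171.88 = 1337 kPa.
q_all = q_ult / FS = 1337 / 3 = 445.67 kPa.

q_all ≈ 446 kPa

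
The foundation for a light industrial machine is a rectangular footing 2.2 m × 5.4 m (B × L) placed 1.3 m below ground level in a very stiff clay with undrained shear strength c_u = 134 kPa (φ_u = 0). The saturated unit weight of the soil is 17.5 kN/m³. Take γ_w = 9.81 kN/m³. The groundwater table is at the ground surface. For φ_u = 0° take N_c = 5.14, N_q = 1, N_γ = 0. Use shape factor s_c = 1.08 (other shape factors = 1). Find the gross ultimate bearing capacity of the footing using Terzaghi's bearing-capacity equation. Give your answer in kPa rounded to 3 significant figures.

Water table at ground surface, so effective unit weight γ' = 17.5 − 9.81 = 7.69 kN/m³ is used throughout; overburden q = 7.69 × 1.3 = 9.997 kPa.
Cohesion term c·N_c·s_c = 134 × 5.14 × 1.08 = 743.86 kPa; surcharge term q·N_q = 9.997 × 1 = 9.997 kPa.
q_ult = 743.86 + 9.997 = 753.86 kPa.

q_ult ≈ 754 kPa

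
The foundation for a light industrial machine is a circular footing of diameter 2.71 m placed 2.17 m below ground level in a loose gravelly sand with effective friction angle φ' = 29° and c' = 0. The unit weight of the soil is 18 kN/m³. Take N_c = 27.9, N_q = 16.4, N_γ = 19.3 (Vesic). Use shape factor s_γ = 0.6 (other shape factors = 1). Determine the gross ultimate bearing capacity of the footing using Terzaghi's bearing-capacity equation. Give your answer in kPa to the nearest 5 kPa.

q_ult ≈ 925 kPa

Overburden at base level: q = 18 × 2.17 = 39.06 kPa.
Surcharge term q·N_q = 39.06 × 16.4 = 640.58 kPa; self-weight term 0.5·γ·B·N_γ·s_γ = 0.5 × 18 × 2.71 × 19.3 × 0.6 = 282.44 kPa.
q_ult = 640.58 + 282.44 = 923.02 kPa.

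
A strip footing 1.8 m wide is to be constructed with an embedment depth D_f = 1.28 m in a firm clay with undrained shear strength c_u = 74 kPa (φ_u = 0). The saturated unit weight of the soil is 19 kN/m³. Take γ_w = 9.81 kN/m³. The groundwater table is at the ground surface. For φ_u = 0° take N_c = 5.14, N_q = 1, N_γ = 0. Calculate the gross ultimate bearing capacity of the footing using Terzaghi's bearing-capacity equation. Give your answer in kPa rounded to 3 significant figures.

With the water table at the surface the whole profile is submerged: γ' = 19 − 9.81 = 9.19 kN/m³, so q = γ'·D_f = 11.763 kPa.
q_ult = c·N_c + q·N_q
     = 74 × 5.14 + 11.763 × 1
     = 380.36 + 11.763 = 392.12 kPa.

q_ult ≈ 392 kPa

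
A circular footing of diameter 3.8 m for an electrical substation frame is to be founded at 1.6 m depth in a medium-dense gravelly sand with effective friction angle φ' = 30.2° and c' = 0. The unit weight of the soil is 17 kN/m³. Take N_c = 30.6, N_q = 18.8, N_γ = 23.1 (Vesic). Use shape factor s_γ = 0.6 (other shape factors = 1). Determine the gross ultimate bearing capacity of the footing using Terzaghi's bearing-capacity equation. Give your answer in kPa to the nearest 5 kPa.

Overburden at base level: q = 17 × 1.6 = 27.2 kPa.
Surcharge term q·N_q = 27.2 × 18.8 = 511.36 kPa; self-weight term 0.5·γ·B·N_γ·s_γ = 0.5 × 17 × 3.8 × 23.1 × 0.6 = 447.68 kPa.
q_ult = 511.36 + 447.68 = 959.04 kPa.

q_ult ≈ 960 kPa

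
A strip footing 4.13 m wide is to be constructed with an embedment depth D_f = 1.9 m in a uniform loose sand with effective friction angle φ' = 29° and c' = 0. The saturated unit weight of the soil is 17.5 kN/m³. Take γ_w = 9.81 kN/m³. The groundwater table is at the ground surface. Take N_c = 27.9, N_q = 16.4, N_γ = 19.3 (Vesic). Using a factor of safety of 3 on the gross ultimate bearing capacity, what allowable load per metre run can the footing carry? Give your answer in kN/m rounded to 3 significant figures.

With the water table at the surface the whole profile is submerged: γ' = 17.5 − 9.81 = 7.69 kN/m³, so q = γ'·D_f = 14.611 kPa; the same γ' applies in the ½γBN_γ term.
q_ult = q·N_q + 0.5·γ·B·N_γ
     = 14.611 × 16.4 + 0.5 × 7.69 × 4.13 × 19.3
     = 239.62 + 306.48 = 546.1 kPa.
Gross allowable pressure q_all = 546.1 / 3 = 182.03 kPa.
Allowable wall load = q_all × B = 182.03 × 4.13 = 751.8 kN per metre run.

≈ 752 kN/m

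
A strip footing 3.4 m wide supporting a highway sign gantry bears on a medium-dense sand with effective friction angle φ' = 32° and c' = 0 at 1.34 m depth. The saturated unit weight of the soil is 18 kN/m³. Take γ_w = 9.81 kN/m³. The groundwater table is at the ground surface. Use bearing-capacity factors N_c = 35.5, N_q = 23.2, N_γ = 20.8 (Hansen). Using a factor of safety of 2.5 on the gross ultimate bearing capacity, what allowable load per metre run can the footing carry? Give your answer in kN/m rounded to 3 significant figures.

With the water table at the surface the whole profile is submerged: γ' = 18 − 9.81 = 8.19 kN/m³, so q = γ'·D_f = 10.975 kPa; the same γ' applies in the ½γBN_γ term.
q_ult = q·N_q + 0.5·γ·B·N_γ
     = 10.975 × 23.2 + 0.5 × 8.19 × 3.4 × 20.8
     = 254.61 + 289.6 = 544.21 kPa.
Gross allowable pressure q_all = 544.21 / 2.5 = 217.68 kPa.
Allowable wall load = q_all × B = 217.68 × 3.4 = 740.12 kN per metre run.

≈ 740 kN/m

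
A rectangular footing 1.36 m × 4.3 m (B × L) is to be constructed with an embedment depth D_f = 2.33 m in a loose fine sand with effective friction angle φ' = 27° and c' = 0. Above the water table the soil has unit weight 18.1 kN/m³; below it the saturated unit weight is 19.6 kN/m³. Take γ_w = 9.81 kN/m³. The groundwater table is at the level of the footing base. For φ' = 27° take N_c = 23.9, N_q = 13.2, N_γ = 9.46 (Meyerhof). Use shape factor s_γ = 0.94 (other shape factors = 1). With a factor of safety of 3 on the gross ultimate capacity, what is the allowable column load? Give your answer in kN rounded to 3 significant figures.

Overburden at base level: q = 18.1 × 2.33 = 42.173 kPa.
Below the base the soil is submerged, so the ½γBN_γ term uses γ' = 19.6 − 9.81 = 9.79 kN/m³.
Surcharge term q·N_q = 42.173 × 13.2 = 556.68 kPa; self-weight term 0.5·γ·B·N_γ·s_γ = 0.5 × 9.79 × 1.36 × 9.46 × 0.94 = 59.198 kPa.
q_ult = 556.68 + 59.198 = 615.88 kPa.
Gross allowable pressure q_all = 615.88 / 3 = 205.29 kPa.
Footing area = 5.848 m², so allowable column load = 205.29 × 5.848 = 1200.6 kN.

P_all ≈ 1200 kN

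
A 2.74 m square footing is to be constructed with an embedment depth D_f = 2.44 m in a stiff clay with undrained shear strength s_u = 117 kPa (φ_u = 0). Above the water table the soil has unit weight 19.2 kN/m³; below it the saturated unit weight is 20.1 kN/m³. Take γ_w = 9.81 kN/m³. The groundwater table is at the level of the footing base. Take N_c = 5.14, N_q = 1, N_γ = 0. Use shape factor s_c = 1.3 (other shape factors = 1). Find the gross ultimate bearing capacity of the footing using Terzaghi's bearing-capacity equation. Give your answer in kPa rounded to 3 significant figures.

q = γ·D_f = 19.2 × 2.44 = 46.848 kPa.
c·N_c·s_c = 117 × 5.14 × 1.3 = 781.79 kPa
q·N_q = 46.848 × 1 = 46.848 kPa
q_ult = 781.79 + 46.848 = 828.64 kPa.

q_ult ≈ 829 kPa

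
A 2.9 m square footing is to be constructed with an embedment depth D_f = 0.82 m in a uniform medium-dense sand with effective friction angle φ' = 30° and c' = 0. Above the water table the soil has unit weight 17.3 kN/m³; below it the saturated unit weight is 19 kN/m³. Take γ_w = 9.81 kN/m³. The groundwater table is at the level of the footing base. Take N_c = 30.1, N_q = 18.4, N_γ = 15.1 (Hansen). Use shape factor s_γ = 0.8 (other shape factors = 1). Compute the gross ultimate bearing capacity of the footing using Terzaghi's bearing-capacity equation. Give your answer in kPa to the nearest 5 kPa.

Overburden at base level: q = 17.3 × 0.82 = 14.186 kPa.
Below the base the soil is submerged, so the ½γBN_γ term uses γ' = 19 − 9.81 = 9.19 kN/m³.
Surcharge term q·N_q = 14.186 × 18.4 = 261.02 kPa; self-weight term 0.5·γ·B·N_γ·s_γ = 0.5 × 9.19 × 2.9 × 15.1 × 0.8 = 160.97 kPa.
q_ult = 261.02 + 160.97 = 421.99 kPa.

q_ult ≈ 420 kPa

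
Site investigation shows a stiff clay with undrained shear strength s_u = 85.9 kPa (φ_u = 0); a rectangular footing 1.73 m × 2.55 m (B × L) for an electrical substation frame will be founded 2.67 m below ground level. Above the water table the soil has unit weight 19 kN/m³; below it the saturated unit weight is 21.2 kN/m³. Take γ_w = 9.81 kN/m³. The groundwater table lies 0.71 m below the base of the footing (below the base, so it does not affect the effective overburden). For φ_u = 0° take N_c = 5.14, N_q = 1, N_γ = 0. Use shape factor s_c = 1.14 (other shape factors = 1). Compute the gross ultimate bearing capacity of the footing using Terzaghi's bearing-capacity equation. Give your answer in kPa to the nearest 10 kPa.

Overburden at base level: q = 19 × 2.67 = 50.73 kPa.
Cohesion term c·N_c·s_c = 85.9 × 5.14 × 1.14 = 503.34 kPa; surcharge term q·N_q = 50.73 × 1 = 50.73 kPa.
q_ult = 503.34 + 50.73 = 554.07 kPa.

q_ult ≈ 550 kPa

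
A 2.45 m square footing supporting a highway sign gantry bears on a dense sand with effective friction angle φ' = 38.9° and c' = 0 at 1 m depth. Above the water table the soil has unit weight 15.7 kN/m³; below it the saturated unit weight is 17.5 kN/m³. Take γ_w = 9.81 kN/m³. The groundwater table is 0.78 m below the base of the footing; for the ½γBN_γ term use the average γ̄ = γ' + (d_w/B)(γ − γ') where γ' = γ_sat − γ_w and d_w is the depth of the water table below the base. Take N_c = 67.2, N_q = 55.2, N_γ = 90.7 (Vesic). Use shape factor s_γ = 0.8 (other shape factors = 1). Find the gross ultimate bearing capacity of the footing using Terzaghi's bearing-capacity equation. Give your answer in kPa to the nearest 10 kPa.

q = γ·D_f = 15.7 × 1 = 15.7 kPa.
γ' = 7.69 kN/m³; averaging over the depth B below the base, γ̄ = γ' + (d_w/B)(γ − γ') = 10.24 kN/m³.
q·N_q = 15.7 × 55.2 = 866.64 kPa
0.5·γ·B·N_γ·s_γ = 0.5 × 10.24 × 2.45 × 90.7 × 0.8 = 910.2 kPa
q_ult = 866.64 + 910.2 = 1776.8 kPa.

q_ult ≈ 1780 kPa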